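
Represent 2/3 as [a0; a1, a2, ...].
[0; 1, 2]

Euclidean algorithm steps:
2 = 0 × 3 + 2
3 = 1 × 2 + 1
2 = 2 × 1 + 0
Continued fraction: [0; 1, 2]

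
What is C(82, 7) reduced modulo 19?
0

Using Lucas' theorem:
Write n=82 and k=7 in base 19:
n in base 19: [4, 6]
k in base 19: [0, 7]
C(82,7) mod 19 = ∏ C(n_i, k_i) mod 19
Digit binomials (mod 19): C(4,0) = 1; C(6,7) = 0 (k_i > n_i)
Product: 1 × 0 = 0 ≡ 0 (mod 19)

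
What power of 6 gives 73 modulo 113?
91

Baby-step giant-step with step n = ⌈√113⌉ = 11.
Baby steps 6^j mod 113 (j:value) for j=0..10: 0:1, 1:6, 2:36, 3:103, 4:53, 5:92, 6:100, 7:35, 8:97, 9:17, 10:102.
Giant-step multiplier: 6^(-11) ≡ 6^(112-11) = 6^101 ≡ 101 (mod 113).
Giant steps γ_i = 73·101^i mod 113: γ_0=73, γ_1=28, γ_2=3, γ_3=77, γ_4=93, γ_5=14, γ_6=58, γ_7=95, γ_8=103 (in table at j=3).
x = i·n + j = 8·11 + 3 = 91.
Check: 6^91 ≡ 73 (mod 113).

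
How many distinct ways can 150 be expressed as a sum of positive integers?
40853235313

p(n) counts ways to write n as a sum of positive integers (order ignored).
Euler's pentagonal recurrence: p(k) = p(k-1) + p(k-2) - p(k-5) - p(k-7) + p(k-12) + p(k-15) - ... (offsets j(3j∓1)/2, signs ++--, p(0)=1, p(<0)=0).
DP table for k = 0..149: p(0)=1, p(1)=1, p(2)=2, p(3)=3, p(4)=5, p(5)=7, p(6)=11, p(7)=15, p(8)=22, p(9)=30, p(10)=42, p(11)=56, p(12)=77, p(13)=101, p(14)=135, p(15)=176, p(16)=231, p(17)=297, p(18)=385, p(19)=490, p(20)=627, p(21)=792, p(22)=1002, p(23)=1255, p(24)=1575, p(25)=1958, p(26)=2436, p(27)=3010, p(28)=3718, p(29)=4565, p(30)=5604, p(31)=6842, p(32)=8349, p(33)=10143, p(34)=12310, p(35)=14883, p(36)=17977, p(37)=21637, p(38)=26015, p(39)=31185, p(40)=37338, p(41)=44583, p(42)=53174, p(43)=63261, p(44)=75175, p(45)=89134, p(46)=105558, p(47)=124754, p(48)=147273, p(49)=173525, p(50)=204226, p(51)=239943, p(52)=281589, p(53)=329931, p(54)=386155, p(55)=451276, p(56)=526823, p(57)=614154, p(58)=715220, p(59)=831820, p(60)=966467, p(61)=1121505, p(62)=1300156, p(63)=1505499, p(64)=1741630, p(65)=2012558, p(66)=2323520, p(67)=2679689, p(68)=3087735, p(69)=3554345, p(70)=4087968, p(71)=4697205, p(72)=5392783, p(73)=6185689, p(74)=7089500, p(75)=8118264, p(76)=9289091, p(77)=10619863, p(78)=12132164, p(79)=13848650, p(80)=15796476, p(81)=18004327, p(82)=20506255, p(83)=23338469, p(84)=26543660, p(85)=30167357, p(86)=34262962, p(87)=38887673, p(88)=44108109, p(89)=49995925, p(90)=56634173, p(91)=64112359, p(92)=72533807, p(93)=82010177, p(94)=92669720, p(95)=104651419, p(96)=118114304, p(97)=133230930, p(98)=150198136, p(99)=169229875, p(100)=190569292, p(101)=214481126, p(102)=241265379, p(103)=271248950, p(104)=304801365, p(105)=342325709, p(106)=384276336, p(107)=431149389, p(108)=483502844, p(109)=541946240, p(110)=607163746, p(111)=679903203, p(112)=761002156, p(113)=851376628, p(114)=952050665, p(115)=1064144451, p(116)=1188908248, p(117)=1327710076, p(118)=1482074143, p(119)=1653668665, p(120)=1844349560, p(121)=2056148051, p(122)=2291320912, p(123)=2552338241, p(124)=2841940500, p(125)=3163127352, p(126)=3519222692, p(127)=3913864295, p(128)=4351078600, p(129)=4835271870, p(130)=5371315400, p(131)=5964539504, p(132)=6620830889, p(133)=7346629512, p(134)=8149040695, p(135)=9035836076, p(136)=10015581680, p(137)=11097645016, p(138)=12292341831, p(139)=13610949895, p(140)=15065878135, p(141)=16670689208, p(142)=18440293320, p(143)=20390982757, p(144)=22540654445, p(145)=24908858009, p(146)=27517052599, p(147)=30388671978, p(148)=33549419497, p(149)=37027355200.
Final step: p(150) = p(149) + p(148) - p(145) - p(143) + p(138) + p(135) - p(128) - p(124) + p(115) + p(110) - p(99) - p(93) + p(80) + p(73) - p(58) - p(50) + p(33) + p(24) - p(5)
= 37027355200 + 33549419497 - 24908858009 - 20390982757 + 12292341831 + 9035836076 - 4351078600 - 2841940500 + 1064144451 + 607163746 - 169229875 - 82010177 + 15796476 + 6185689 - 715220 - 204226 + 10143 + 1575 - 7
= 40853235313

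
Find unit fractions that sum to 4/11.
1/3 + 1/33

Greedy algorithm:
4/11: ceiling(11/4) = 3, use 1/3
1/33: ceiling(33/1) = 33, use 1/33
Result: 4/11 = 1/3 + 1/33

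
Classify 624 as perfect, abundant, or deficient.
abundant

Proper divisors of 624: sum = 1 + 2 + 3 + 4 + 6 + 8 + 12 + 13 + ... + 104 + 156 + 208 + 312 (19 divisors) = 1112
Since 1112 > 624, 624 is abundant.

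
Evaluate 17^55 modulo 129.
56

Repeated squaring. Binary of 55 = 110111.
17^1 ≡ 17 (mod 129); 17^2 ≡ 31 (mod 129); 17^4 ≡ 58 (mod 129); 17^8 ≡ 10 (mod 129); 17^16 ≡ 100 (mod 129); 17^32 ≡ 67 (mod 129)
17^55 = 17^1 × 17^2 × 17^4 × 17^16 × 17^32 ≡ 56 (mod 129)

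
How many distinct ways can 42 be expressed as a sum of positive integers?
53174

p(n) counts ways to write n as a sum of positive integers (order ignored).
Euler's pentagonal recurrence: p(k) = p(k-1) + p(k-2) - p(k-5) - p(k-7) + p(k-12) + p(k-15) - ... (offsets j(3j∓1)/2, signs ++--, p(0)=1, p(<0)=0).
DP table for k = 0..41: p(0)=1, p(1)=1, p(2)=2, p(3)=3, p(4)=5, p(5)=7, p(6)=11, p(7)=15, p(8)=22, p(9)=30, p(10)=42, p(11)=56, p(12)=77, p(13)=101, p(14)=135, p(15)=176, p(16)=231, p(17)=297, p(18)=385, p(19)=490, p(20)=627, p(21)=792, p(22)=1002, p(23)=1255, p(24)=1575, p(25)=1958, p(26)=2436, p(27)=3010, p(28)=3718, p(29)=4565, p(30)=5604, p(31)=6842, p(32)=8349, p(33)=10143, p(34)=12310, p(35)=14883, p(36)=17977, p(37)=21637, p(38)=26015, p(39)=31185, p(40)=37338, p(41)=44583.
Final step: p(42) = p(41) + p(40) - p(37) - p(35) + p(30) + p(27) - p(20) - p(16) + p(7) + p(2)
= 44583 + 37338 - 21637 - 14883 + 5604 + 3010 - 627 - 231 + 15 + 2
= 53174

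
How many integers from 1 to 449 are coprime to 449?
448

449 = 449
φ(n) = n × ∏(1 - 1/p) for each prime p dividing n
φ(449) = 449 × (1 - 1/449) = 448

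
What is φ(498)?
164

498 = 2 × 3 × 83
φ(n) = n × ∏(1 - 1/p) for each prime p dividing n
φ(498) = 498 × (1 - 1/2) × (1 - 1/3) × (1 - 1/83) = 164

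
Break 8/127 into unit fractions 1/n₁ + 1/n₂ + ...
1/16 + 1/2032

Greedy algorithm:
8/127: ceiling(127/8) = 16, use 1/16
1/2032: ceiling(2032/1) = 2032, use 1/2032
Result: 8/127 = 1/16 + 1/2032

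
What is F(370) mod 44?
11

Matrix identity: Q^n = [[F_(n+1), F_n], [F_n, F_(n-1)]] with Q = [[1,1],[1,0]].
n = 370 = 101110010₂. Square-and-multiply, entries mod 44:
Q^1 = [[1,1],[1,0]]
Q^2 = (Q^1)² = [[2,1],[1,1]]
Q^5 = (Q^2)²·Q = [[8,5],[5,3]]
Q^11 = (Q^5)²·Q = [[12,1],[1,11]]
Q^23 = (Q^11)²·Q = [[36,13],[13,23]]
Q^46 = (Q^23)² = [[13,19],[19,38]]
Q^92 = (Q^46)² = [[2,1],[1,1]]
Q^185 = (Q^92)²·Q = [[8,5],[5,3]]
Q^370 = (Q^185)² = [[1,11],[11,34]]
F_370 mod 44 = Q^370[0][1] = 11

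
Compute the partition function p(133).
7346629512

p(n) counts ways to write n as a sum of positive integers (order ignored).
Euler's pentagonal recurrence: p(k) = p(k-1) + p(k-2) - p(k-5) - p(k-7) + p(k-12) + p(k-15) - ... (offsets j(3j∓1)/2, signs ++--, p(0)=1, p(<0)=0).
DP table for k = 0..132: p(0)=1, p(1)=1, p(2)=2, p(3)=3, p(4)=5, p(5)=7, p(6)=11, p(7)=15, p(8)=22, p(9)=30, p(10)=42, p(11)=56, p(12)=77, p(13)=101, p(14)=135, p(15)=176, p(16)=231, p(17)=297, p(18)=385, p(19)=490, p(20)=627, p(21)=792, p(22)=1002, p(23)=1255, p(24)=1575, p(25)=1958, p(26)=2436, p(27)=3010, p(28)=3718, p(29)=4565, p(30)=5604, p(31)=6842, p(32)=8349, p(33)=10143, p(34)=12310, p(35)=14883, p(36)=17977, p(37)=21637, p(38)=26015, p(39)=31185, p(40)=37338, p(41)=44583, p(42)=53174, p(43)=63261, p(44)=75175, p(45)=89134, p(46)=105558, p(47)=124754, p(48)=147273, p(49)=173525, p(50)=204226, p(51)=239943, p(52)=281589, p(53)=329931, p(54)=386155, p(55)=451276, p(56)=526823, p(57)=614154, p(58)=715220, p(59)=831820, p(60)=966467, p(61)=1121505, p(62)=1300156, p(63)=1505499, p(64)=1741630, p(65)=2012558, p(66)=2323520, p(67)=2679689, p(68)=3087735, p(69)=3554345, p(70)=4087968, p(71)=4697205, p(72)=5392783, p(73)=6185689, p(74)=7089500, p(75)=8118264, p(76)=9289091, p(77)=10619863, p(78)=12132164, p(79)=13848650, p(80)=15796476, p(81)=18004327, p(82)=20506255, p(83)=23338469, p(84)=26543660, p(85)=30167357, p(86)=34262962, p(87)=38887673, p(88)=44108109, p(89)=49995925, p(90)=56634173, p(91)=64112359, p(92)=72533807, p(93)=82010177, p(94)=92669720, p(95)=104651419, p(96)=118114304, p(97)=133230930, p(98)=150198136, p(99)=169229875, p(100)=190569292, p(101)=214481126, p(102)=241265379, p(103)=271248950, p(104)=304801365, p(105)=342325709, p(106)=384276336, p(107)=431149389, p(108)=483502844, p(109)=541946240, p(110)=607163746, p(111)=679903203, p(112)=761002156, p(113)=851376628, p(114)=952050665, p(115)=1064144451, p(116)=1188908248, p(117)=1327710076, p(118)=1482074143, p(119)=1653668665, p(120)=1844349560, p(121)=2056148051, p(122)=2291320912, p(123)=2552338241, p(124)=2841940500, p(125)=3163127352, p(126)=3519222692, p(127)=3913864295, p(128)=4351078600, p(129)=4835271870, p(130)=5371315400, p(131)=5964539504, p(132)=6620830889.
Final step: p(133) = p(132) + p(131) - p(128) - p(126) + p(121) + p(118) - p(111) - p(107) + p(98) + p(93) - p(82) - p(76) + p(63) + p(56) - p(41) - p(33) + p(16) + p(7)
= 6620830889 + 5964539504 - 4351078600 - 3519222692 + 2056148051 + 1482074143 - 679903203 - 431149389 + 150198136 + 82010177 - 20506255 - 9289091 + 1505499 + 526823 - 44583 - 10143 + 231 + 15
= 7346629512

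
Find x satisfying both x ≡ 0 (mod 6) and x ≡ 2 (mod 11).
24

Using Chinese Remainder Theorem:
M = 6 × 11 = 66
M1 = 11, M2 = 6
y1 = 11^(-1) mod 6 = 5
y2 = 6^(-1) mod 11 = 2
x = (0×11×5 + 2×6×2) mod 66 = 24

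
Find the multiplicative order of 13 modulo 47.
46

47 is prime, so ord(13) divides φ(47) = 46.
Divisors of 46: 1, 2, 23, 46.
Repeated squaring: 13^1 ≡ 13, 13^2 ≡ 28, 13^4 ≡ 32, 13^8 ≡ 37, 13^16 ≡ 6, 13^32 ≡ 36 (mod 47).
Test 13^d mod 47 for each divisor d in increasing order:
13^1 ≡ 13
13^2 ≡ 28
13^23 = 13^16·13^4·13^2·13^1 ≡ 46
13^46 = 13^32·13^8·13^4·13^2 ≡ 1  ← first divisor giving 1
The order is 46.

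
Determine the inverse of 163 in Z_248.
35

gcd(163, 248) = 1, so the inverse exists.
Extended Euclidean algorithm on (248, 163):
248 = 1 × 163 + 85  ⟹  85 = (1)·248 + (-1)·163
163 = 1 × 85 + 78  ⟹  78 = (-1)·248 + (2)·163
85 = 1 × 78 + 7  ⟹  7 = (2)·248 + (-3)·163
78 = 11 × 7 + 1  ⟹  1 = (-23)·248 + (35)·163
So (35)·163 ≡ 1 (mod 248), i.e. 163^(-1) ≡ 35 (mod 248).
Check: 163 × 35 = 5705 ≡ 1 (mod 248)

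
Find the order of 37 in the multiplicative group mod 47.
23

47 is prime, so ord(37) divides φ(47) = 46.
Divisors of 46: 1, 2, 23, 46.
Repeated squaring: 37^1 ≡ 37, 37^2 ≡ 6, 37^4 ≡ 36, 37^8 ≡ 27, 37^16 ≡ 24, 37^32 ≡ 12 (mod 47).
Test 37^d mod 47 for each divisor d in increasing order:
37^1 ≡ 37
37^2 ≡ 6
37^23 = 37^16·37^4·37^2·37^1 ≡ 1  ← first divisor giving 1
The order is 23.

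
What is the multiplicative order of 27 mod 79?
26

79 is prime, so ord(27) divides φ(79) = 78.
Divisors of 78: 1, 2, 3, 6, 13, 26, 39, 78.
Repeated squaring: 27^1 ≡ 27, 27^2 ≡ 18, 27^4 ≡ 8, 27^8 ≡ 64, 27^16 ≡ 67, 27^32 ≡ 65, 27^64 ≡ 38 (mod 79).
Test 27^d mod 79 for each divisor d in increasing order:
27^1 ≡ 27
27^2 ≡ 18
27^3 = 27^2·27^1 ≡ 12
27^6 = 27^4·27^2 ≡ 65
27^13 = 27^8·27^4·27^1 ≡ 78
27^26 = 27^16·27^8·27^2 ≡ 1  ← first divisor giving 1
The order is 26.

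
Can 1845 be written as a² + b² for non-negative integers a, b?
9² + 42² (a=9, b=42)

Factorization: 1845 = 3^2 × 5 × 41
By Fermat: n is sum of two squares iff every prime p ≡ 3 (mod 4) appears to even power.
All primes ≡ 3 (mod 4) appear to even power.
Search a = 0, 1, 2, … for 1845 - a² a perfect square: first hit at a = 9: 1845 - 81 = 1764 = 42².
1845 = 9² + 42² = 81 + 1764 ✓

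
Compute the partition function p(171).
301384802048

p(n) counts ways to write n as a sum of positive integers (order ignored).
Euler's pentagonal recurrence: p(k) = p(k-1) + p(k-2) - p(k-5) - p(k-7) + p(k-12) + p(k-15) - ... (offsets j(3j∓1)/2, signs ++--, p(0)=1, p(<0)=0).
DP table for k = 0..170: p(0)=1, p(1)=1, p(2)=2, p(3)=3, p(4)=5, p(5)=7, p(6)=11, p(7)=15, p(8)=22, p(9)=30, p(10)=42, p(11)=56, p(12)=77, p(13)=101, p(14)=135, p(15)=176, p(16)=231, p(17)=297, p(18)=385, p(19)=490, p(20)=627, p(21)=792, p(22)=1002, p(23)=1255, p(24)=1575, p(25)=1958, p(26)=2436, p(27)=3010, p(28)=3718, p(29)=4565, p(30)=5604, p(31)=6842, p(32)=8349, p(33)=10143, p(34)=12310, p(35)=14883, p(36)=17977, p(37)=21637, p(38)=26015, p(39)=31185, p(40)=37338, p(41)=44583, p(42)=53174, p(43)=63261, p(44)=75175, p(45)=89134, p(46)=105558, p(47)=124754, p(48)=147273, p(49)=173525, p(50)=204226, p(51)=239943, p(52)=281589, p(53)=329931, p(54)=386155, p(55)=451276, p(56)=526823, p(57)=614154, p(58)=715220, p(59)=831820, p(60)=966467, p(61)=1121505, p(62)=1300156, p(63)=1505499, p(64)=1741630, p(65)=2012558, p(66)=2323520, p(67)=2679689, p(68)=3087735, p(69)=3554345, p(70)=4087968, p(71)=4697205, p(72)=5392783, p(73)=6185689, p(74)=7089500, p(75)=8118264, p(76)=9289091, p(77)=10619863, p(78)=12132164, p(79)=13848650, p(80)=15796476, p(81)=18004327, p(82)=20506255, p(83)=23338469, p(84)=26543660, p(85)=30167357, p(86)=34262962, p(87)=38887673, p(88)=44108109, p(89)=49995925, p(90)=56634173, p(91)=64112359, p(92)=72533807, p(93)=82010177, p(94)=92669720, p(95)=104651419, p(96)=118114304, p(97)=133230930, p(98)=150198136, p(99)=169229875, p(100)=190569292, p(101)=214481126, p(102)=241265379, p(103)=271248950, p(104)=304801365, p(105)=342325709, p(106)=384276336, p(107)=431149389, p(108)=483502844, p(109)=541946240, p(110)=607163746, p(111)=679903203, p(112)=761002156, p(113)=851376628, p(114)=952050665, p(115)=1064144451, p(116)=1188908248, p(117)=1327710076, p(118)=1482074143, p(119)=1653668665, p(120)=1844349560, p(121)=2056148051, p(122)=2291320912, p(123)=2552338241, p(124)=2841940500, p(125)=3163127352, p(126)=3519222692, p(127)=3913864295, p(128)=4351078600, p(129)=4835271870, p(130)=5371315400, p(131)=5964539504, p(132)=6620830889, p(133)=7346629512, p(134)=8149040695, p(135)=9035836076, p(136)=10015581680, p(137)=11097645016, p(138)=12292341831, p(139)=13610949895, p(140)=15065878135, p(141)=16670689208, p(142)=18440293320, p(143)=20390982757, p(144)=22540654445, p(145)=24908858009, p(146)=27517052599, p(147)=30388671978, p(148)=33549419497, p(149)=37027355200, p(150)=40853235313, p(151)=45060624582, p(152)=49686288421, p(153)=54770336324, p(154)=60356673280, p(155)=66493182097, p(156)=73232243759, p(157)=80630964769, p(158)=88751778802, p(159)=97662728555, p(160)=107438159466, p(161)=118159068427, p(162)=129913904637, p(163)=142798995930, p(164)=156919475295, p(165)=172389800255, p(166)=189334822579, p(167)=207890420102, p(168)=228204732751, p(169)=250438925115, p(170)=274768617130.
Final step: p(171) = p(170) + p(169) - p(166) - p(164) + p(159) + p(156) - p(149) - p(145) + p(136) + p(131) - p(120) - p(114) + p(101) + p(94) - p(79) - p(71) + p(54) + p(45) - p(26) - p(16)
= 274768617130 + 250438925115 - 189334822579 - 156919475295 + 97662728555 + 73232243759 - 37027355200 - 24908858009 + 10015581680 + 5964539504 - 1844349560 - 952050665 + 214481126 + 92669720 - 13848650 - 4697205 + 386155 + 89134 - 2436 - 231
= 301384802048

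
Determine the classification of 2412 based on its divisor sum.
abundant

Proper divisors of 2412: sum = 1 + 2 + 3 + 4 + 6 + 9 + 12 + 18 + ... + 402 + 603 + 804 + 1206 (17 divisors) = 3776
Since 3776 > 2412, 2412 is abundant.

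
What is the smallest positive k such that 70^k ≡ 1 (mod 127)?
63

127 is prime, so ord(70) divides φ(127) = 126.
Divisors of 126: 1, 2, 3, 6, 7, 9, 14, 18, 21, 42, 63, 126.
Repeated squaring: 70^1 ≡ 70, 70^2 ≡ 74, 70^4 ≡ 15, 70^8 ≡ 98, 70^16 ≡ 79, 70^32 ≡ 18, 70^64 ≡ 70 (mod 127).
Test 70^d mod 127 for each divisor d in increasing order:
70^1 ≡ 70
70^2 ≡ 74
70^3 = 70^2·70^1 ≡ 100
70^6 = 70^4·70^2 ≡ 94
70^7 = 70^4·70^2·70^1 ≡ 103
70^9 = 70^8·70^1 ≡ 2
70^14 = 70^8·70^4·70^2 ≡ 68
70^18 = 70^16·70^2 ≡ 4
70^21 = 70^16·70^4·70^1 ≡ 19
70^42 = 70^32·70^8·70^2 ≡ 107
70^63 = 70^32·70^16·70^8·70^4·70^2·70^1 ≡ 1  ← first divisor giving 1
The order is 63.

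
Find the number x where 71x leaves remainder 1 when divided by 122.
55

gcd(71, 122) = 1, so the inverse exists.
Extended Euclidean algorithm on (122, 71):
122 = 1 × 71 + 51  ⟹  51 = (1)·122 + (-1)·71
71 = 1 × 51 + 20  ⟹  20 = (-1)·122 + (2)·71
51 = 2 × 20 + 11  ⟹  11 = (3)·122 + (-5)·71
20 = 1 × 11 + 9  ⟹  9 = (-4)·122 + (7)·71
11 = 1 × 9 + 2  ⟹  2 = (7)·122 + (-12)·71
9 = 4 × 2 + 1  ⟹  1 = (-32)·122 + (55)·71
So (55)·71 ≡ 1 (mod 122), i.e. 71^(-1) ≡ 55 (mod 122).
Check: 71 × 55 = 3905 ≡ 1 (mod 122)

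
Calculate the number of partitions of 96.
118114304

p(n) counts ways to write n as a sum of positive integers (order ignored).
Euler's pentagonal recurrence: p(k) = p(k-1) + p(k-2) - p(k-5) - p(k-7) + p(k-12) + p(k-15) - ... (offsets j(3j∓1)/2, signs ++--, p(0)=1, p(<0)=0).
DP table for k = 0..95: p(0)=1, p(1)=1, p(2)=2, p(3)=3, p(4)=5, p(5)=7, p(6)=11, p(7)=15, p(8)=22, p(9)=30, p(10)=42, p(11)=56, p(12)=77, p(13)=101, p(14)=135, p(15)=176, p(16)=231, p(17)=297, p(18)=385, p(19)=490, p(20)=627, p(21)=792, p(22)=1002, p(23)=1255, p(24)=1575, p(25)=1958, p(26)=2436, p(27)=3010, p(28)=3718, p(29)=4565, p(30)=5604, p(31)=6842, p(32)=8349, p(33)=10143, p(34)=12310, p(35)=14883, p(36)=17977, p(37)=21637, p(38)=26015, p(39)=31185, p(40)=37338, p(41)=44583, p(42)=53174, p(43)=63261, p(44)=75175, p(45)=89134, p(46)=105558, p(47)=124754, p(48)=147273, p(49)=173525, p(50)=204226, p(51)=239943, p(52)=281589, p(53)=329931, p(54)=386155, p(55)=451276, p(56)=526823, p(57)=614154, p(58)=715220, p(59)=831820, p(60)=966467, p(61)=1121505, p(62)=1300156, p(63)=1505499, p(64)=1741630, p(65)=2012558, p(66)=2323520, p(67)=2679689, p(68)=3087735, p(69)=3554345, p(70)=4087968, p(71)=4697205, p(72)=5392783, p(73)=6185689, p(74)=7089500, p(75)=8118264, p(76)=9289091, p(77)=10619863, p(78)=12132164, p(79)=13848650, p(80)=15796476, p(81)=18004327, p(82)=20506255, p(83)=23338469, p(84)=26543660, p(85)=30167357, p(86)=34262962, p(87)=38887673, p(88)=44108109, p(89)=49995925, p(90)=56634173, p(91)=64112359, p(92)=72533807, p(93)=82010177, p(94)=92669720, p(95)=104651419.
Final step: p(96) = p(95) + p(94) - p(91) - p(89) + p(84) + p(81) - p(74) - p(70) + p(61) + p(56) - p(45) - p(39) + p(26) + p(19) - p(4)
= 104651419 + 92669720 - 64112359 - 49995925 + 26543660 + 18004327 - 7089500 - 4087968 + 1121505 + 526823 - 89134 - 31185 + 2436 + 490 - 5
= 118114304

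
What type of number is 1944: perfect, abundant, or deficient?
abundant

Proper divisors of 1944: sum = 1 + 2 + 3 + 4 + 6 + 8 + 9 + 12 + ... + 324 + 486 + 648 + 972 (23 divisors) = 3516
Since 3516 > 1944, 1944 is abundant.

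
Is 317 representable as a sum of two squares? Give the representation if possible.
11² + 14² (a=11, b=14)

Factorization: 317 = 317
By Fermat: n is sum of two squares iff every prime p ≡ 3 (mod 4) appears to even power.
All primes ≡ 3 (mod 4) appear to even power.
Search a = 0, 1, 2, … for 317 - a² a perfect square: first hit at a = 11: 317 - 121 = 196 = 14².
317 = 11² + 14² = 121 + 196 ✓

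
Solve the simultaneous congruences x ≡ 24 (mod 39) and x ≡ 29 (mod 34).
63

Using Chinese Remainder Theorem:
M = 39 × 34 = 1326
M1 = 34, M2 = 39
y1 = 34^(-1) mod 39 = 31
y2 = 39^(-1) mod 34 = 7
x = (24×34×31 + 29×39×7) mod 1326 = 63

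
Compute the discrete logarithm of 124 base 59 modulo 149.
114

Baby-step giant-step with step n = ⌈√149⌉ = 13.
Baby steps 59^j mod 149 (j:value) for j=0..12: 0:1, 1:59, 2:54, 3:57, 4:85, 5:98, 6:120, 7:77, 8:73, 9:135, 10:68, 11:138, 12:96.
Giant-step multiplier: 59^(-13) ≡ 59^(148-13) = 59^135 ≡ 75 (mod 149).
Giant steps γ_i = 124·75^i mod 149: γ_0=124, γ_1=62, γ_2=31, γ_3=90, γ_4=45, γ_5=97, γ_6=123, γ_7=136, γ_8=68 (in table at j=10).
x = i·n + j = 8·13 + 10 = 114.
Check: 59^114 ≡ 124 (mod 149).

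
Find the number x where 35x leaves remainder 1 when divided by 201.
23

gcd(35, 201) = 1, so the inverse exists.
Extended Euclidean algorithm on (201, 35):
201 = 5 × 35 + 26  ⟹  26 = (1)·201 + (-5)·35
35 = 1 × 26 + 9  ⟹  9 = (-1)·201 + (6)·35
26 = 2 × 9 + 8  ⟹  8 = (3)·201 + (-17)·35
9 = 1 × 8 + 1  ⟹  1 = (-4)·201 + (23)·35
So (23)·35 ≡ 1 (mod 201), i.e. 35^(-1) ≡ 23 (mod 201).
Check: 35 × 23 = 805 ≡ 1 (mod 201)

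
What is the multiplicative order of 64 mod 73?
3

73 is prime, so ord(64) divides φ(73) = 72.
Divisors of 72: 1, 2, 3, 4, 6, 8, 9, 12, 18, 24, 36, 72.
Repeated squaring: 64^1 ≡ 64, 64^2 ≡ 8, 64^4 ≡ 64, 64^8 ≡ 8, 64^16 ≡ 64, 64^32 ≡ 8, 64^64 ≡ 64 (mod 73).
Test 64^d mod 73 for each divisor d in increasing order:
64^1 ≡ 64
64^2 ≡ 8
64^3 = 64^2·64^1 ≡ 1  ← first divisor giving 1
The order is 3.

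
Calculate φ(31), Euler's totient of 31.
30

31 = 31
φ(n) = n × ∏(1 - 1/p) for each prime p dividing n
φ(31) = 31 × (1 - 1/31) = 30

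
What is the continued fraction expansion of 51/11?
[4; 1, 1, 1, 3]

Euclidean algorithm steps:
51 = 4 × 11 + 7
11 = 1 × 7 + 4
7 = 1 × 4 + 3
4 = 1 × 3 + 1
3 = 3 × 1 + 0
Continued fraction: [4; 1, 1, 1, 3]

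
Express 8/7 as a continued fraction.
[1; 7]

Euclidean algorithm steps:
8 = 1 × 7 + 1
7 = 7 × 1 + 0
Continued fraction: [1; 7]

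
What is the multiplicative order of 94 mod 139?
46

139 is prime, so ord(94) divides φ(139) = 138.
Divisors of 138: 1, 2, 3, 6, 23, 46, 69, 138.
Repeated squaring: 94^1 ≡ 94, 94^2 ≡ 79, 94^4 ≡ 125, 94^8 ≡ 57, 94^16 ≡ 52, 94^32 ≡ 63, 94^64 ≡ 77, 94^128 ≡ 91 (mod 139).
Test 94^d mod 139 for each divisor d in increasing order:
94^1 ≡ 94
94^2 ≡ 79
94^3 = 94^2·94^1 ≡ 59
94^6 = 94^4·94^2 ≡ 6
94^23 = 94^16·94^4·94^2·94^1 ≡ 138
94^46 = 94^32·94^8·94^4·94^2 ≡ 1  ← first divisor giving 1
The order is 46.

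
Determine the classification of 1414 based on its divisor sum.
deficient

Proper divisors of 1414: sum = 1 + 2 + 7 + 14 + 101 + 202 + 707 = 1034
Since 1034 < 1414, 1414 is deficient.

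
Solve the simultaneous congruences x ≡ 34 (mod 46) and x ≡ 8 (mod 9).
80

Using Chinese Remainder Theorem:
M = 46 × 9 = 414
M1 = 9, M2 = 46
y1 = 9^(-1) mod 46 = 41
y2 = 46^(-1) mod 9 = 1
x = (34×9×41 + 8×46×1) mod 414 = 80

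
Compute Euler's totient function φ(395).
312

395 = 5 × 79
φ(n) = n × ∏(1 - 1/p) for each prime p dividing n
φ(395) = 395 × (1 - 1/5) × (1 - 1/79) = 312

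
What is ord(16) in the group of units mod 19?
9

19 is prime, so ord(16) divides φ(19) = 18.
Divisors of 18: 1, 2, 3, 6, 9, 18.
Repeated squaring: 16^1 ≡ 16, 16^2 ≡ 9, 16^4 ≡ 5, 16^8 ≡ 6, 16^16 ≡ 17 (mod 19).
Test 16^d mod 19 for each divisor d in increasing order:
16^1 ≡ 16
16^2 ≡ 9
16^3 = 16^2·16^1 ≡ 11
16^6 = 16^4·16^2 ≡ 7
16^9 = 16^8·16^1 ≡ 1  ← first divisor giving 1
The order is 9.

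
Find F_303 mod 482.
68

Matrix identity: Q^n = [[F_(n+1), F_n], [F_n, F_(n-1)]] with Q = [[1,1],[1,0]].
n = 303 = 100101111₂. Square-and-multiply, entries mod 482:
Q^1 = [[1,1],[1,0]]
Q^2 = (Q^1)² = [[2,1],[1,1]]
Q^4 = (Q^2)² = [[5,3],[3,2]]
Q^9 = (Q^4)²·Q = [[55,34],[34,21]]
Q^18 = (Q^9)² = [[325,174],[174,151]]
Q^37 = (Q^18)²·Q = [[379,459],[459,402]]
Q^75 = (Q^37)²·Q = [[405,52],[52,353]]
Q^151 = (Q^75)²·Q = [[331,439],[439,374]]
Q^303 = (Q^151)²·Q = [[119,68],[68,51]]
F_303 mod 482 = Q^303[0][1] = 68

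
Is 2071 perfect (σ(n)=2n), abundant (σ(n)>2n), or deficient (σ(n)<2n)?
deficient

Proper divisors of 2071: sum = 1 + 19 + 109 = 129
Since 129 < 2071, 2071 is deficient.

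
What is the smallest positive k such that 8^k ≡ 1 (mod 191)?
95

191 is prime, so ord(8) divides φ(191) = 190.
Divisors of 190: 1, 2, 5, 10, 19, 38, 95, 190.
Repeated squaring: 8^1 ≡ 8, 8^2 ≡ 64, 8^4 ≡ 85, 8^8 ≡ 158, 8^16 ≡ 134, 8^32 ≡ 2, 8^64 ≡ 4, 8^128 ≡ 16 (mod 191).
Test 8^d mod 191 for each divisor d in increasing order:
8^1 ≡ 8
8^2 ≡ 64
8^5 = 8^4·8^1 ≡ 107
8^10 = 8^8·8^2 ≡ 180
8^19 = 8^16·8^2·8^1 ≡ 39
8^38 = 8^32·8^4·8^2 ≡ 184
8^95 = 8^64·8^16·8^8·8^4·8^2·8^1 ≡ 1  ← first divisor giving 1
The order is 95.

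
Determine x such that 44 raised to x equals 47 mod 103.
17

Baby-step giant-step with step n = ⌈√103⌉ = 11.
Baby steps 44^j mod 103 (j:value) for j=0..10: 0:1, 1:44, 2:82, 3:3, 4:29, 5:40, 6:9, 7:87, 8:17, 9:27, 10:55.
Giant-step multiplier: 44^(-11) ≡ 44^(102-11) = 44^91 ≡ 101 (mod 103).
Giant steps γ_i = 47·101^i mod 103: γ_0=47, γ_1=9 (in table at j=6).
x = i·n + j = 1·11 + 6 = 17.
Check: 44^17 ≡ 47 (mod 103).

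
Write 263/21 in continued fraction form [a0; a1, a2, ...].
[12; 1, 1, 10]

Euclidean algorithm steps:
263 = 12 × 21 + 11
21 = 1 × 11 + 10
11 = 1 × 10 + 1
10 = 10 × 1 + 0
Continued fraction: [12; 1, 1, 10]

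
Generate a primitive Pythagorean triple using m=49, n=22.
(1917, 2156, 2885)

Euclid's formula: a = m² - n², b = 2mn, c = m² + n²
m = 49, n = 22
a = 49² - 22² = 2401 - 484 = 1917
b = 2 × 49 × 22 = 2156
c = 49² + 22² = 2401 + 484 = 2885
Verification: 1917² + 2156² = 3674889 + 4648336 = 8323225 = 2885² ✓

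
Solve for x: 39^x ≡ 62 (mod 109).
85

Baby-step giant-step with step n = ⌈√109⌉ = 11.
Baby steps 39^j mod 109 (j:value) for j=0..10: 0:1, 1:39, 2:104, 3:23, 4:25, 5:103, 6:93, 7:30, 8:80, 9:68, 10:36.
Giant-step multiplier: 39^(-11) ≡ 39^(108-11) = 39^97 ≡ 67 (mod 109).
Giant steps γ_i = 62·67^i mod 109: γ_0=62, γ_1=12, γ_2=41, γ_3=22, γ_4=57, γ_5=4, γ_6=50, γ_7=80 (in table at j=8).
x = i·n + j = 7·11 + 8 = 85.
Check: 39^85 ≡ 62 (mod 109).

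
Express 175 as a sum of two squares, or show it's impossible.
Not possible

Factorization: 175 = 5^2 × 7
By Fermat: n is sum of two squares iff every prime p ≡ 3 (mod 4) appears to even power.
Prime(s) ≡ 3 (mod 4) with odd exponent: [(7, 1)]
Therefore 175 cannot be expressed as a² + b².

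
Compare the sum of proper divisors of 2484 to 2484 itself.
abundant

Proper divisors of 2484: sum = 1 + 2 + 3 + 4 + 6 + 9 + 12 + 18 + ... + 414 + 621 + 828 + 1242 (23 divisors) = 4236
Since 4236 > 2484, 2484 is abundant.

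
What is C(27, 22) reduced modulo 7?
6

Using Lucas' theorem:
Write n=27 and k=22 in base 7:
n in base 7: [3, 6]
k in base 7: [3, 1]
C(27,22) mod 7 = ∏ C(n_i, k_i) mod 7
Digit binomials (mod 7): C(3,3) = 1; C(6,1) = 6
Product: 1 × 6 = 6 ≡ 6 (mod 7)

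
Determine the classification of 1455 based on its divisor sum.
deficient

Proper divisors of 1455: sum = 1 + 3 + 5 + 15 + 97 + 291 + 485 = 897
Since 897 < 1455, 1455 is deficient.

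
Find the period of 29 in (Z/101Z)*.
100

101 is prime, so ord(29) divides φ(101) = 100.
Divisors of 100: 1, 2, 4, 5, 10, 20, 25, 50, 100.
Repeated squaring: 29^1 ≡ 29, 29^2 ≡ 33, 29^4 ≡ 79, 29^8 ≡ 80, 29^16 ≡ 37, 29^32 ≡ 56, 29^64 ≡ 5 (mod 101).
Test 29^d mod 101 for each divisor d in increasing order:
29^1 ≡ 29
29^2 ≡ 33
29^4 ≡ 79
29^5 = 29^4·29^1 ≡ 69
29^10 = 29^8·29^2 ≡ 14
29^20 = 29^16·29^4 ≡ 95
29^25 = 29^16·29^8·29^1 ≡ 91
29^50 = 29^32·29^16·29^2 ≡ 100
29^100 = 29^64·29^32·29^4 ≡ 1  ← first divisor giving 1
The order is 100.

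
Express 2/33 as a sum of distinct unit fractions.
1/17 + 1/561

Greedy algorithm:
2/33: ceiling(33/2) = 17, use 1/17
1/561: ceiling(561/1) = 561, use 1/561
Result: 2/33 = 1/17 + 1/561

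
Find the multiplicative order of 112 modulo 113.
2

113 is prime, so ord(112) divides φ(113) = 112.
Divisors of 112: 1, 2, 4, 7, 8, 14, 16, 28, 56, 112.
Repeated squaring: 112^1 ≡ 112, 112^2 ≡ 1, 112^4 ≡ 1, 112^8 ≡ 1, 112^16 ≡ 1, 112^32 ≡ 1, 112^64 ≡ 1 (mod 113).
Test 112^d mod 113 for each divisor d in increasing order:
112^1 ≡ 112
112^2 ≡ 1  ← first divisor giving 1
The order is 2.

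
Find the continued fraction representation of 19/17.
[1; 8, 2]

Euclidean algorithm steps:
19 = 1 × 17 + 2
17 = 8 × 2 + 1
2 = 2 × 1 + 0
Continued fraction: [1; 8, 2]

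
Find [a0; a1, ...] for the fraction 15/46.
[0; 3, 15]

Euclidean algorithm steps:
15 = 0 × 46 + 15
46 = 3 × 15 + 1
15 = 15 × 1 + 0
Continued fraction: [0; 3, 15]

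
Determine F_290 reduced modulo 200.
145

Matrix identity: Q^n = [[F_(n+1), F_n], [F_n, F_(n-1)]] with Q = [[1,1],[1,0]].
n = 290 = 100100010₂. Square-and-multiply, entries mod 200:
Q^1 = [[1,1],[1,0]]
Q^2 = (Q^1)² = [[2,1],[1,1]]
Q^4 = (Q^2)² = [[5,3],[3,2]]
Q^9 = (Q^4)²·Q = [[55,34],[34,21]]
Q^18 = (Q^9)² = [[181,184],[184,197]]
Q^36 = (Q^18)² = [[17,152],[152,65]]
Q^72 = (Q^36)² = [[193,64],[64,129]]
Q^145 = (Q^72)²·Q = [[153,145],[145,8]]
Q^290 = (Q^145)² = [[34,145],[145,89]]
F_290 mod 200 = Q^290[0][1] = 145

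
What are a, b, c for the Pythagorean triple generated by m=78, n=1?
(6083, 156, 6085)

Euclid's formula: a = m² - n², b = 2mn, c = m² + n²
m = 78, n = 1
a = 78² - 1² = 6084 - 1 = 6083
b = 2 × 78 × 1 = 156
c = 78² + 1² = 6084 + 1 = 6085
Verification: 6083² + 156² = 37002889 + 24336 = 37027225 = 6085² ✓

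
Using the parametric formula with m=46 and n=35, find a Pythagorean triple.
(891, 3220, 3341)

Euclid's formula: a = m² - n², b = 2mn, c = m² + n²
m = 46, n = 35
a = 46² - 35² = 2116 - 1225 = 891
b = 2 × 46 × 35 = 3220
c = 46² + 35² = 2116 + 1225 = 3341
Verification: 891² + 3220² = 793881 + 10368400 = 11162281 = 3341² ✓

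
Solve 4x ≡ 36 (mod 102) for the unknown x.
x ≡ 9 (mod 51)

gcd(4, 102) = 2, which divides 36, so solutions exist.
Divide through by 2: 2x ≡ 18 (mod 51).
Find 2^(-1) mod 51 by the extended Euclidean algorithm:
51 = 25 × 2 + 1  ⟹  1 = (1)·51 + (-25)·2
So (-25)·2 ≡ 1 (mod 51), i.e. 2^(-1) ≡ -25 ≡ 26 (mod 51).
x ≡ 26 × 18 = 468 ≡ 9 (mod 51).
Check: 4 × 9 = 36 ≡ 36 (mod 102).
x ≡ 9 (mod 51), giving 2 solutions mod 102.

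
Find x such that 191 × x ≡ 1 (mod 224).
95

gcd(191, 224) = 1, so the inverse exists.
Extended Euclidean algorithm on (224, 191):
224 = 1 × 191 + 33  ⟹  33 = (1)·224 + (-1)·191
191 = 5 × 33 + 26  ⟹  26 = (-5)·224 + (6)·191
33 = 1 × 26 + 7  ⟹  7 = (6)·224 + (-7)·191
26 = 3 × 7 + 5  ⟹  5 = (-23)·224 + (27)·191
7 = 1 × 5 + 2  ⟹  2 = (29)·224 + (-34)·191
5 = 2 × 2 + 1  ⟹  1 = (-81)·224 + (95)·191
So (95)·191 ≡ 1 (mod 224), i.e. 191^(-1) ≡ 95 (mod 224).
Check: 191 × 95 = 18145 ≡ 1 (mod 224)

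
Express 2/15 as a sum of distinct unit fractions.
1/8 + 1/120

Greedy algorithm:
2/15: ceiling(15/2) = 8, use 1/8
1/120: ceiling(120/1) = 120, use 1/120
Result: 2/15 = 1/8 + 1/120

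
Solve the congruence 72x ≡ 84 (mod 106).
x ≡ 10 (mod 53)

gcd(72, 106) = 2, which divides 84, so solutions exist.
Divide through by 2: 36x ≡ 42 (mod 53).
Find 36^(-1) mod 53 by the extended Euclidean algorithm:
53 = 1 × 36 + 17  ⟹  17 = (1)·53 + (-1)·36
36 = 2 × 17 + 2  ⟹  2 = (-2)·53 + (3)·36
17 = 8 × 2 + 1  ⟹  1 = (17)·53 + (-25)·36
So (-25)·36 ≡ 1 (mod 53), i.e. 36^(-1) ≡ -25 ≡ 28 (mod 53).
x ≡ 28 × 42 = 1176 ≡ 10 (mod 53).
Check: 72 × 10 = 720 ≡ 84 (mod 106).
x ≡ 10 (mod 53), giving 2 solutions mod 106.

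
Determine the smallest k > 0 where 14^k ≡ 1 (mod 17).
16

17 is prime, so ord(14) divides φ(17) = 16.
Divisors of 16: 1, 2, 4, 8, 16.
Repeated squaring: 14^1 ≡ 14, 14^2 ≡ 9, 14^4 ≡ 13, 14^8 ≡ 16, 14^16 ≡ 1 (mod 17).
Test 14^d mod 17 for each divisor d in increasing order:
14^1 ≡ 14
14^2 ≡ 9
14^4 ≡ 13
14^8 ≡ 16
14^16 ≡ 1  ← first divisor giving 1
The order is 16.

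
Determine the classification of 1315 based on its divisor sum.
deficient

Proper divisors of 1315: sum = 1 + 5 + 263 = 269
Since 269 < 1315, 1315 is deficient.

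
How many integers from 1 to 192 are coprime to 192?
64

192 = 2^6 × 3
φ(n) = n × ∏(1 - 1/p) for each prime p dividing n
φ(192) = 192 × (1 - 1/2) × (1 - 1/3) = 64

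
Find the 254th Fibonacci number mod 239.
31

Matrix identity: Q^n = [[F_(n+1), F_n], [F_n, F_(n-1)]] with Q = [[1,1],[1,0]].
n = 254 = 11111110₂. Square-and-multiply, entries mod 239:
Q^1 = [[1,1],[1,0]]
Q^3 = (Q^1)²·Q = [[3,2],[2,1]]
Q^7 = (Q^3)²·Q = [[21,13],[13,8]]
Q^15 = (Q^7)²·Q = [[31,132],[132,138]]
Q^31 = (Q^15)²·Q = [[63,221],[221,81]]
Q^63 = (Q^31)²·Q = [[28,230],[230,37]]
Q^127 = (Q^63)²·Q = [[41,148],[148,132]]
Q^254 = (Q^127)² = [[163,31],[31,132]]
F_254 mod 239 = Q^254[0][1] = 31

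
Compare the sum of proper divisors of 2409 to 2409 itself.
deficient

Proper divisors of 2409: sum = 1 + 3 + 11 + 33 + 73 + 219 + 803 = 1143
Since 1143 < 2409, 2409 is deficient.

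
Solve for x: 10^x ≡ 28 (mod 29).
14

Baby-step giant-step with step n = ⌈√29⌉ = 6.
Baby steps 10^j mod 29 (j:value) for j=0..5: 0:1, 1:10, 2:13, 3:14, 4:24, 5:8.
Giant-step multiplier: 10^(-6) ≡ 10^(28-6) = 10^22 ≡ 4 (mod 29).
Giant steps γ_i = 28·4^i mod 29: γ_0=28, γ_1=25, γ_2=13 (in table at j=2).
x = i·n + j = 2·6 + 2 = 14.
Check: 10^14 ≡ 28 (mod 29).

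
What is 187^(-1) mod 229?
169

gcd(187, 229) = 1, so the inverse exists.
Extended Euclidean algorithm on (229, 187):
229 = 1 × 187 + 42  ⟹  42 = (1)·229 + (-1)·187
187 = 4 × 42 + 19  ⟹  19 = (-4)·229 + (5)·187
42 = 2 × 19 + 4  ⟹  4 = (9)·229 + (-11)·187
19 = 4 × 4 + 3  ⟹  3 = (-40)·229 + (49)·187
4 = 1 × 3 + 1  ⟹  1 = (49)·229 + (-60)·187
So (-60)·187 ≡ 1 (mod 229), i.e. 187^(-1) ≡ -60 ≡ 169 (mod 229).
Check: 187 × 169 = 31603 ≡ 1 (mod 229)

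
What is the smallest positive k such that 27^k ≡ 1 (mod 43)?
14

43 is prime, so ord(27) divides φ(43) = 42.
Divisors of 42: 1, 2, 3, 6, 7, 14, 21, 42.
Repeated squaring: 27^1 ≡ 27, 27^2 ≡ 41, 27^4 ≡ 4, 27^8 ≡ 16, 27^16 ≡ 41, 27^32 ≡ 4 (mod 43).
Test 27^d mod 43 for each divisor d in increasing order:
27^1 ≡ 27
27^2 ≡ 41
27^3 = 27^2·27^1 ≡ 32
27^6 = 27^4·27^2 ≡ 35
27^7 = 27^4·27^2·27^1 ≡ 42
27^14 = 27^8·27^4·27^2 ≡ 1  ← first divisor giving 1
The order is 14.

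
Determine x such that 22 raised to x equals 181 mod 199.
45

Baby-step giant-step with step n = ⌈√199⌉ = 15.
Baby steps 22^j mod 199 (j:value) for j=0..14: 0:1, 1:22, 2:86, 3:101, 4:33, 5:129, 6:52, 7:149, 8:94, 9:78, 10:124, 11:141, 12:117, 13:186, 14:112.
Giant-step multiplier: 22^(-15) ≡ 22^(198-15) = 22^183 ≡ 55 (mod 199).
Giant steps γ_i = 181·55^i mod 199: γ_0=181, γ_1=5, γ_2=76, γ_3=1 (in table at j=0).
x = i·n + j = 3·15 + 0 = 45.
Check: 22^45 ≡ 181 (mod 199).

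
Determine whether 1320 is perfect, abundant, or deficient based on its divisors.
abundant

Proper divisors of 1320: sum = 1 + 2 + 3 + 4 + 5 + 6 + 8 + 10 + ... + 264 + 330 + 440 + 660 (31 divisors) = 3000
Since 3000 > 1320, 1320 is abundant.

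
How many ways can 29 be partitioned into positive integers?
4565

p(n) counts ways to write n as a sum of positive integers (order ignored).
Euler's pentagonal recurrence: p(k) = p(k-1) + p(k-2) - p(k-5) - p(k-7) + p(k-12) + p(k-15) - ... (offsets j(3j∓1)/2, signs ++--, p(0)=1, p(<0)=0).
DP table for k = 0..28: p(0)=1, p(1)=1, p(2)=2, p(3)=3, p(4)=5, p(5)=7, p(6)=11, p(7)=15, p(8)=22, p(9)=30, p(10)=42, p(11)=56, p(12)=77, p(13)=101, p(14)=135, p(15)=176, p(16)=231, p(17)=297, p(18)=385, p(19)=490, p(20)=627, p(21)=792, p(22)=1002, p(23)=1255, p(24)=1575, p(25)=1958, p(26)=2436, p(27)=3010, p(28)=3718.
Final step: p(29) = p(28) + p(27) - p(24) - p(22) + p(17) + p(14) - p(7) - p(3)
= 3718 + 3010 - 1575 - 1002 + 297 + 135 - 15 - 3
= 4565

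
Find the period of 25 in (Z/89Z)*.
22

89 is prime, so ord(25) divides φ(89) = 88.
Divisors of 88: 1, 2, 4, 8, 11, 22, 44, 88.
Repeated squaring: 25^1 ≡ 25, 25^2 ≡ 2, 25^4 ≡ 4, 25^8 ≡ 16, 25^16 ≡ 78, 25^32 ≡ 32, 25^64 ≡ 45 (mod 89).
Test 25^d mod 89 for each divisor d in increasing order:
25^1 ≡ 25
25^2 ≡ 2
25^4 ≡ 4
25^8 ≡ 16
25^11 = 25^8·25^2·25^1 ≡ 88
25^22 = 25^16·25^4·25^2 ≡ 1  ← first divisor giving 1
The order is 22.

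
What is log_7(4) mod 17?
4

Baby-step giant-step with step n = ⌈√17⌉ = 5.
Baby steps 7^j mod 17 (j:value) for j=0..4: 0:1, 1:7, 2:15, 3:3, 4:4.
h = 4 is already in the table at j=4, so x = 4.
Check: 7^4 ≡ 4 (mod 17).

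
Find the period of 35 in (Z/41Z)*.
40

41 is prime, so ord(35) divides φ(41) = 40.
Divisors of 40: 1, 2, 4, 5, 8, 10, 20, 40.
Repeated squaring: 35^1 ≡ 35, 35^2 ≡ 36, 35^4 ≡ 25, 35^8 ≡ 10, 35^16 ≡ 18, 35^32 ≡ 37 (mod 41).
Test 35^d mod 41 for each divisor d in increasing order:
35^1 ≡ 35
35^2 ≡ 36
35^4 ≡ 25
35^5 = 35^4·35^1 ≡ 14
35^8 ≡ 10
35^10 = 35^8·35^2 ≡ 32
35^20 = 35^16·35^4 ≡ 40
35^40 = 35^32·35^8 ≡ 1  ← first divisor giving 1
The order is 40.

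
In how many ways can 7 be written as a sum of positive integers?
15

p(n) counts ways to write n as a sum of positive integers (order ignored).
Examples: 7; 6 + 1; 5 + 2; 5 + 1 + 1; 4 + 3; ... (15 total)
p(7) = 15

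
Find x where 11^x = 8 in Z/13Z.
9

Baby-step giant-step with step n = ⌈√13⌉ = 4.
Baby steps 11^j mod 13 (j:value) for j=0..3: 0:1, 1:11, 2:4, 3:5.
Giant-step multiplier: 11^(-4) ≡ 11^(12-4) = 11^8 ≡ 9 (mod 13).
Giant steps γ_i = 8·9^i mod 13: γ_0=8, γ_1=7, γ_2=11 (in table at j=1).
x = i·n + j = 2·4 + 1 = 9.
Check: 11^9 ≡ 8 (mod 13).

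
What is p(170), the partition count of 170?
274768617130

p(n) counts ways to write n as a sum of positive integers (order ignored).
Euler's pentagonal recurrence: p(k) = p(k-1) + p(k-2) - p(k-5) - p(k-7) + p(k-12) + p(k-15) - ... (offsets j(3j∓1)/2, signs ++--, p(0)=1, p(<0)=0).
DP table for k = 0..169: p(0)=1, p(1)=1, p(2)=2, p(3)=3, p(4)=5, p(5)=7, p(6)=11, p(7)=15, p(8)=22, p(9)=30, p(10)=42, p(11)=56, p(12)=77, p(13)=101, p(14)=135, p(15)=176, p(16)=231, p(17)=297, p(18)=385, p(19)=490, p(20)=627, p(21)=792, p(22)=1002, p(23)=1255, p(24)=1575, p(25)=1958, p(26)=2436, p(27)=3010, p(28)=3718, p(29)=4565, p(30)=5604, p(31)=6842, p(32)=8349, p(33)=10143, p(34)=12310, p(35)=14883, p(36)=17977, p(37)=21637, p(38)=26015, p(39)=31185, p(40)=37338, p(41)=44583, p(42)=53174, p(43)=63261, p(44)=75175, p(45)=89134, p(46)=105558, p(47)=124754, p(48)=147273, p(49)=173525, p(50)=204226, p(51)=239943, p(52)=281589, p(53)=329931, p(54)=386155, p(55)=451276, p(56)=526823, p(57)=614154, p(58)=715220, p(59)=831820, p(60)=966467, p(61)=1121505, p(62)=1300156, p(63)=1505499, p(64)=1741630, p(65)=2012558, p(66)=2323520, p(67)=2679689, p(68)=3087735, p(69)=3554345, p(70)=4087968, p(71)=4697205, p(72)=5392783, p(73)=6185689, p(74)=7089500, p(75)=8118264, p(76)=9289091, p(77)=10619863, p(78)=12132164, p(79)=13848650, p(80)=15796476, p(81)=18004327, p(82)=20506255, p(83)=23338469, p(84)=26543660, p(85)=30167357, p(86)=34262962, p(87)=38887673, p(88)=44108109, p(89)=49995925, p(90)=56634173, p(91)=64112359, p(92)=72533807, p(93)=82010177, p(94)=92669720, p(95)=104651419, p(96)=118114304, p(97)=133230930, p(98)=150198136, p(99)=169229875, p(100)=190569292, p(101)=214481126, p(102)=241265379, p(103)=271248950, p(104)=304801365, p(105)=342325709, p(106)=384276336, p(107)=431149389, p(108)=483502844, p(109)=541946240, p(110)=607163746, p(111)=679903203, p(112)=761002156, p(113)=851376628, p(114)=952050665, p(115)=1064144451, p(116)=1188908248, p(117)=1327710076, p(118)=1482074143, p(119)=1653668665, p(120)=1844349560, p(121)=2056148051, p(122)=2291320912, p(123)=2552338241, p(124)=2841940500, p(125)=3163127352, p(126)=3519222692, p(127)=3913864295, p(128)=4351078600, p(129)=4835271870, p(130)=5371315400, p(131)=5964539504, p(132)=6620830889, p(133)=7346629512, p(134)=8149040695, p(135)=9035836076, p(136)=10015581680, p(137)=11097645016, p(138)=12292341831, p(139)=13610949895, p(140)=15065878135, p(141)=16670689208, p(142)=18440293320, p(143)=20390982757, p(144)=22540654445, p(145)=24908858009, p(146)=27517052599, p(147)=30388671978, p(148)=33549419497, p(149)=37027355200, p(150)=40853235313, p(151)=45060624582, p(152)=49686288421, p(153)=54770336324, p(154)=60356673280, p(155)=66493182097, p(156)=73232243759, p(157)=80630964769, p(158)=88751778802, p(159)=97662728555, p(160)=107438159466, p(161)=118159068427, p(162)=129913904637, p(163)=142798995930, p(164)=156919475295, p(165)=172389800255, p(166)=189334822579, p(167)=207890420102, p(168)=228204732751, p(169)=250438925115.
Final step: p(170) = p(169) + p(168) - p(165) - p(163) + p(158) + p(155) - p(148) - p(144) + p(135) + p(130) - p(119) - p(113) + p(100) + p(93) - p(78) - p(70) + p(53) + p(44) - p(25) - p(15)
= 250438925115 + 228204732751 - 172389800255 - 142798995930 + 88751778802 + 66493182097 - 33549419497 - 22540654445 + 9035836076 + 5371315400 - 1653668665 - 851376628 + 190569292 + 82010177 - 12132164 - 4087968 + 329931 + 75175 - 1958 - 176
= 274768617130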